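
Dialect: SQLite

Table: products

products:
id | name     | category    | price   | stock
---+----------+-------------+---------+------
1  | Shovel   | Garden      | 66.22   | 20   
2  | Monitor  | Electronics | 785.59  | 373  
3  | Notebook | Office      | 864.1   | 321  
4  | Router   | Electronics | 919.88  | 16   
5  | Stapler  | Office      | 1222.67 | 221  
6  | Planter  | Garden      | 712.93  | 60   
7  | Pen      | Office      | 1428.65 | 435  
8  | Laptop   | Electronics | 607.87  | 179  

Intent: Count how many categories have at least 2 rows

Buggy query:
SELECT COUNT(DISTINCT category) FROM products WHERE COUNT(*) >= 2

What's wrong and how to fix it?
Bug: WHERE filters individual rows, not groups, so a group-level COUNT is invalid there

Fix: Group first with HAVING COUNT(*) >= 2, then COUNT the resulting groups

Corrected query:
SELECT COUNT(*) FROM (SELECT category FROM products GROUP BY category HAVING COUNT(*) >= 2)

Result:
COUNT(*)
--------
3       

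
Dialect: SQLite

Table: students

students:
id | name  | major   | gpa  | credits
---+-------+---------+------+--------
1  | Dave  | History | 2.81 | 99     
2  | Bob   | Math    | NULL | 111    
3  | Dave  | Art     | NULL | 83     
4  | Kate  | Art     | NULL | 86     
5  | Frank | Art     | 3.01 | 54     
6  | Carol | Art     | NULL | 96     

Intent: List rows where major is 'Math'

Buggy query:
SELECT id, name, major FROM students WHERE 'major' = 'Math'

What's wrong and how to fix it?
Bug: 'major' in single quotes is a string literal, not the column; the comparison is literal-vs-literal and never true

Fix: Remove the quotes around the column name (or use double quotes for an identifier)

Corrected query:
SELECT id, name, major FROM students WHERE major = 'Math'

Result:
id | name | major
---+------+------
2  | Bob  | Math 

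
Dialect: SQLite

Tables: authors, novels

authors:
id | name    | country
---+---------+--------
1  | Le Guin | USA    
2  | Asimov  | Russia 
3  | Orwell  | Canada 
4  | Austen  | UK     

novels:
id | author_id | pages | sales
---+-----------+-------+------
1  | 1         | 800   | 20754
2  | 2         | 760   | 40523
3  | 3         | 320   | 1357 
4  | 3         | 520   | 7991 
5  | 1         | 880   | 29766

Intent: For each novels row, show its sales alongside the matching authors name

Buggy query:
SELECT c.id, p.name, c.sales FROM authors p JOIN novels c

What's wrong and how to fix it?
Bug: Missing join condition: each novels row is matched to all authors rows instead of just its own

Fix: Specify the join condition linking the foreign key to the parent id

Corrected query:
SELECT c.id, p.name, c.sales FROM authors p JOIN novels c ON c.author_id = p.id

Result:
id | name    | sales
---+---------+------
1  | Le Guin | 20754
2  | Asimov  | 40523
3  | Orwell  | 1357 
4  | Orwell  | 7991 
5  | Le Guin | 29766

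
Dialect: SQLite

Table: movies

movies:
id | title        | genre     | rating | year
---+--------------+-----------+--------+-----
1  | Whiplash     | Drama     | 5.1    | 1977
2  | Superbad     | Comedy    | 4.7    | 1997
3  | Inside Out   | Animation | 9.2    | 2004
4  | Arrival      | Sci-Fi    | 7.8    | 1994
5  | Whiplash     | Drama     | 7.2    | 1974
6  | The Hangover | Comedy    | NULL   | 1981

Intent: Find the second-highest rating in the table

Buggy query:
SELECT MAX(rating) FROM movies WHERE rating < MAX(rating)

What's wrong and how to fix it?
Bug: The inner MAX is an aggregate inside WHERE, which is not allowed

Fix: Put the inner MAX in a scalar subquery

Corrected query:
SELECT MAX(rating) FROM movies WHERE rating < (SELECT MAX(rating) FROM movies)

Result:
MAX(rating)
-----------
7.8        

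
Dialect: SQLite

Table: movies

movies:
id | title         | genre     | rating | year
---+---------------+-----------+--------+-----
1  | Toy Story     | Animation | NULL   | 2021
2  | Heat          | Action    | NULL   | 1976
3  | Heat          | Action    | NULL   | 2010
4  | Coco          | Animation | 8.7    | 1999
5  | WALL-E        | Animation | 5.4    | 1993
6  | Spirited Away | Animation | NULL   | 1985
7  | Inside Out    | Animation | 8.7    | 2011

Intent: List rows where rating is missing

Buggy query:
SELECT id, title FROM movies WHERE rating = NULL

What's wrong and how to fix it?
Bug: Comparing to NULL with '=' never matches; NULL = NULL is unknown, not true

Fix: Use IS NULL to test for NULL

Corrected query:
SELECT id, title FROM movies WHERE rating IS NULL

Result:
id | title        
---+--------------
1  | Toy Story    
2  | Heat         
3  | Heat         
6  | Spirited Away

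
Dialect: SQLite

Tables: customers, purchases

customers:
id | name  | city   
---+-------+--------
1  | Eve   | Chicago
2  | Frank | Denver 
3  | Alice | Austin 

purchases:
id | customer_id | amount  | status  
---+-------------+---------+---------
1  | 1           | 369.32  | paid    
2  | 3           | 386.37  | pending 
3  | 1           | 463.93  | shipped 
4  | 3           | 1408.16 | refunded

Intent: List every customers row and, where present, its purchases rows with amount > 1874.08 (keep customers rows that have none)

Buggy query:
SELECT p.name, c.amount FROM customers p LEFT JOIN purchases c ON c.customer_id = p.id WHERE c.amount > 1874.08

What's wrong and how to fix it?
Bug: Filtering c.amount in WHERE discards the NULL rows produced by LEFT JOIN, turning it into an inner join

Fix: Move the right-table condition into the ON clause so unmatched parents are kept

Corrected query:
SELECT p.name, c.amount FROM customers p LEFT JOIN purchases c ON c.customer_id = p.id AND c.amount > 1874.08

Result:
name  | amount
------+-------
Eve   | NULL  
Frank | NULL  
Alice | NULL  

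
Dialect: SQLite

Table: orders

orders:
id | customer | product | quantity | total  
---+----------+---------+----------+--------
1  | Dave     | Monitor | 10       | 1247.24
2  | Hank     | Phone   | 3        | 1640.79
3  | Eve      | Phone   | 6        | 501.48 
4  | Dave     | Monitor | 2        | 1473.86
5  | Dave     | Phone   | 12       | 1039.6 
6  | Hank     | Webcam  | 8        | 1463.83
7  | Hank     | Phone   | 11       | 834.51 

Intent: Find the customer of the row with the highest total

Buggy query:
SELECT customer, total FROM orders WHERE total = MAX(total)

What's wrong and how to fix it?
Bug: WHERE is evaluated per row; an aggregate over the whole table isn't defined there

Fix: Wrap MAX in a scalar subquery so WHERE compares against a single value

Corrected query:
SELECT customer, total FROM orders WHERE total = (SELECT MAX(total) FROM orders)

Result:
customer | total  
---------+--------
Hank     | 1640.79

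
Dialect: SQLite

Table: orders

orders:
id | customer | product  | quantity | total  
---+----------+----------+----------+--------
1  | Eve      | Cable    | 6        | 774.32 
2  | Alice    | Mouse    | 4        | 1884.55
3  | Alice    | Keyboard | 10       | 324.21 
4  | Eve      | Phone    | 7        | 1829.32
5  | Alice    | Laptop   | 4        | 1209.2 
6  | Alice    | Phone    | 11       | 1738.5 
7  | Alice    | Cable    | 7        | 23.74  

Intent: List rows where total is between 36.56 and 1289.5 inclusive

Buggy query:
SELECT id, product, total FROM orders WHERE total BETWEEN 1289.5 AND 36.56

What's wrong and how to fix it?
Bug: The bounds are reversed; BETWEEN a AND b requires a <= b to match anything

Fix: Write BETWEEN 36.56 AND 1289.5

Corrected query:
SELECT id, product, total FROM orders WHERE total BETWEEN 36.56 AND 1289.5

Result:
id | product  | total 
---+----------+-------
1  | Cable    | 774.32
3  | Keyboard | 324.21
5  | Laptop   | 1209.2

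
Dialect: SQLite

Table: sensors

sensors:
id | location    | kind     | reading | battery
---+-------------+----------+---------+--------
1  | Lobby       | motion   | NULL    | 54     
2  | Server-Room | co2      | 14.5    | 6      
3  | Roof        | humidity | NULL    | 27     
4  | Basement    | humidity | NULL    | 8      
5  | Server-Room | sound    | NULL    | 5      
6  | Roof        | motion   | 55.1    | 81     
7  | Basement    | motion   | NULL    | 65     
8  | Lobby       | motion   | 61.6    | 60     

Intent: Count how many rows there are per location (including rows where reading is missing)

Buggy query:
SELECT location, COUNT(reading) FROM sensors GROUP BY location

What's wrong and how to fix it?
Bug: COUNT(column) counts non-NULL values only; rows with NULL reading aren't counted

Fix: Use COUNT(*) to count all rows regardless of NULL

Corrected query:
SELECT location, COUNT(*) FROM sensors GROUP BY location

Result:
location    | COUNT(*)
------------+---------
Basement    | 2       
Lobby       | 2       
Roof        | 2       
Server-Room | 2       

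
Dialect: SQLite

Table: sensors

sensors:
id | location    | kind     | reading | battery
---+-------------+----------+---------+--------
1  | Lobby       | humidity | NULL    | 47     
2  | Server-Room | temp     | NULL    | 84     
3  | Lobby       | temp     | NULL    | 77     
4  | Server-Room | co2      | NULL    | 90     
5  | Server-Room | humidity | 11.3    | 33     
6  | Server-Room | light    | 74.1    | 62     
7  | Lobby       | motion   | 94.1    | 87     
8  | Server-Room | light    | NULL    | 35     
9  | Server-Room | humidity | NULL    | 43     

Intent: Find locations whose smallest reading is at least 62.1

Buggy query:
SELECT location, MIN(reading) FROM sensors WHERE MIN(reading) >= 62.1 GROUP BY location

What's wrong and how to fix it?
Bug: MIN() in WHERE is a misuse of aggregate

Fix: Replace WHERE with HAVING after the GROUP BY

Corrected query:
SELECT location, MIN(reading) FROM sensors GROUP BY location HAVING MIN(reading) >= 62.1

Result:
location | MIN(reading)
---------+-------------
Lobby    | 94.1        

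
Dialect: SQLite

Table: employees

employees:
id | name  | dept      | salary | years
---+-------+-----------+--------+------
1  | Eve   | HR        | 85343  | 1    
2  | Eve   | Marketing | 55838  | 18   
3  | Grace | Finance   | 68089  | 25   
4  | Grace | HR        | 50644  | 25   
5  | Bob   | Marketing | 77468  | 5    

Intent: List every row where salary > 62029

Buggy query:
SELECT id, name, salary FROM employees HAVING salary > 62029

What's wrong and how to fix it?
Bug: HAVING filters the output of aggregation, but this query has no GROUP BY and no aggregate functions, so SQLite rejects it (HAVING clause on a non-aggregate query); the condition here is per row

Fix: Replace HAVING with WHERE since the condition applies to individual rows

Corrected query:
SELECT id, name, salary FROM employees WHERE salary > 62029

Result:
id | name  | salary
---+-------+-------
1  | Eve   | 85343 
3  | Grace | 68089 
5  | Bob   | 77468 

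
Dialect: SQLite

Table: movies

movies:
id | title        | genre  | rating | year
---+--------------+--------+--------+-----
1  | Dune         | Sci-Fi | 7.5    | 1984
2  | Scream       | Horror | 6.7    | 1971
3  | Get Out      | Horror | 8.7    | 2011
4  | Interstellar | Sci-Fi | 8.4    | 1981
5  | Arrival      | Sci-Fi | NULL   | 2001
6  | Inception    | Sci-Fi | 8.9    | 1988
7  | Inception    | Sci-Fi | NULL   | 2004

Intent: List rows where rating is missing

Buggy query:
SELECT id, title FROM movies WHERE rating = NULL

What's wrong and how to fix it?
Bug: '= NULL' is always unknown in SQL three-valued logic, so no rows match

Fix: Replace '= NULL' with 'IS NULL'

Corrected query:
SELECT id, title FROM movies WHERE rating IS NULL

Result:
id | title    
---+----------
5  | Arrival  
7  | Inception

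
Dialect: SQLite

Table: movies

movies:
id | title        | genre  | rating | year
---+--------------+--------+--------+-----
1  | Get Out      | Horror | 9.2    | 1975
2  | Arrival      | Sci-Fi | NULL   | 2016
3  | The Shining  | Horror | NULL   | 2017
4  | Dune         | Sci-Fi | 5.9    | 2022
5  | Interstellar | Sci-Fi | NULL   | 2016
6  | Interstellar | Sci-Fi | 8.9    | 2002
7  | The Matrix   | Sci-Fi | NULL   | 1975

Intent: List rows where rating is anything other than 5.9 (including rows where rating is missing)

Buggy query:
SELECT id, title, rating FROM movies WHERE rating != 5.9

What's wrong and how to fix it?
Bug: Inequality against NULL is unknown, not true; rows with NULL are dropped

Fix: Handle NULL separately with IS NULL alongside the inequality

Corrected query:
SELECT id, title, rating FROM movies WHERE rating != 5.9 OR rating IS NULL

Result:
id | title        | rating
---+--------------+-------
1  | Get Out      | 9.2   
2  | Arrival      | NULL  
3  | The Shining  | NULL  
5  | Interstellar | NULL  
6  | Interstellar | 8.9   
7  | The Matrix   | NULL  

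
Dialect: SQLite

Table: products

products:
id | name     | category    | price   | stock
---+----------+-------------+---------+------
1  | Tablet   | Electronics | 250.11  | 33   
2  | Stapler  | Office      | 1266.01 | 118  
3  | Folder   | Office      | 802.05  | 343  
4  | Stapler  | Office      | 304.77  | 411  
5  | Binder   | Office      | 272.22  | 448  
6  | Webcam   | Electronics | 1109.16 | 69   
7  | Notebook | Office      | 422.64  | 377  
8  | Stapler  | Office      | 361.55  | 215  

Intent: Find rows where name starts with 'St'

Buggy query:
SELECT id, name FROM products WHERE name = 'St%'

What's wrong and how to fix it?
Bug: Wildcards only work with LIKE; '=' treats '%' as a literal character

Fix: Replace '=' with LIKE so 'St%' is treated as a pattern

Corrected query:
SELECT id, name FROM products WHERE name LIKE 'St%'

Result:
id | name   
---+--------
2  | Stapler
4  | Stapler
8  | Stapler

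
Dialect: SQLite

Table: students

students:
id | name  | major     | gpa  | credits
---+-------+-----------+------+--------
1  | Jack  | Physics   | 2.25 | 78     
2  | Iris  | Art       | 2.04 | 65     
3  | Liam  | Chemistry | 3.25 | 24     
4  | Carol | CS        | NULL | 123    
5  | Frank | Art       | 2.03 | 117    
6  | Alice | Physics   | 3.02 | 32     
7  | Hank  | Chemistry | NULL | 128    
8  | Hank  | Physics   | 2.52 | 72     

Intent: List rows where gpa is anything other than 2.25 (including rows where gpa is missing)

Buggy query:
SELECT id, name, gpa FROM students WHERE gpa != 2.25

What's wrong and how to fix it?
Bug: 'gpa != 2.25' is unknown when gpa is NULL, so NULL rows are silently excluded

Fix: Add an explicit OR gpa IS NULL to include the missing-value rows

Corrected query:
SELECT id, name, gpa FROM students WHERE gpa != 2.25 OR gpa IS NULL

Result:
id | name  | gpa 
---+-------+-----
2  | Iris  | 2.04
3  | Liam  | 3.25
4  | Carol | NULL
5  | Frank | 2.03
6  | Alice | 3.02
7  | Hank  | NULL
8  | Hank  | 2.52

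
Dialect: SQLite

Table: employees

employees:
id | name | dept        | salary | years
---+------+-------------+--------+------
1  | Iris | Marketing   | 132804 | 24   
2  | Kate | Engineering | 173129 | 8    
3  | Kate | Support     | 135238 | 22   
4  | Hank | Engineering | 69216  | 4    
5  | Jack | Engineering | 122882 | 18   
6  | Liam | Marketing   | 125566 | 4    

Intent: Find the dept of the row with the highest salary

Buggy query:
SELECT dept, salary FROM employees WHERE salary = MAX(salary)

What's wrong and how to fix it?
Bug: WHERE is evaluated per row; an aggregate over the whole table isn't defined there

Fix: Use a subquery: WHERE salary = (SELECT MAX(salary) FROM employees)

Corrected query:
SELECT dept, salary FROM employees WHERE salary = (SELECT MAX(salary) FROM employees)

Result:
dept        | salary
------------+-------
Engineering | 173129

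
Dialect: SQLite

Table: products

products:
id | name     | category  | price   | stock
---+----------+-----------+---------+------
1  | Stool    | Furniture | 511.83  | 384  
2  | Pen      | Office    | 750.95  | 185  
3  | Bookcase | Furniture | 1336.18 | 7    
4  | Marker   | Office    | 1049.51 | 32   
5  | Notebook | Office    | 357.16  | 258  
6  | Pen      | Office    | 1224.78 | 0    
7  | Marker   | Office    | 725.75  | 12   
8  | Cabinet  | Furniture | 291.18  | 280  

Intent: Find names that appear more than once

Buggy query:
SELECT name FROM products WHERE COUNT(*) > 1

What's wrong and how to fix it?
Bug: COUNT(*) is an aggregate and cannot be used in WHERE

Fix: GROUP BY name, then filter groups with HAVING COUNT(*) > 1

Corrected query:
SELECT name FROM products GROUP BY name HAVING COUNT(*) > 1

Result:
name  
------
Marker
Pen   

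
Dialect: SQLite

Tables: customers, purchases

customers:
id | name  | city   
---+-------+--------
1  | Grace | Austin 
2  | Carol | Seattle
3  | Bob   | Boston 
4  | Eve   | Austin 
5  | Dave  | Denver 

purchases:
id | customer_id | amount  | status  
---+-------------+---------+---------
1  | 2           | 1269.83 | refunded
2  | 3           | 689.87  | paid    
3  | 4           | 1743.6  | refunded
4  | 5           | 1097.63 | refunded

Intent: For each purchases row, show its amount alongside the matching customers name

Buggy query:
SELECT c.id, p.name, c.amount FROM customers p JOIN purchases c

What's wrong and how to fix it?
Bug: JOIN with no ON clause produces a cartesian product; every purchases row pairs with every customers row

Fix: Add ON c.customer_id = p.id to the JOIN

Corrected query:
SELECT c.id, p.name, c.amount FROM customers p JOIN purchases c ON c.customer_id = p.id

Result:
id | name  | amount 
---+-------+--------
1  | Carol | 1269.83
2  | Bob   | 689.87 
3  | Eve   | 1743.6 
4  | Dave  | 1097.63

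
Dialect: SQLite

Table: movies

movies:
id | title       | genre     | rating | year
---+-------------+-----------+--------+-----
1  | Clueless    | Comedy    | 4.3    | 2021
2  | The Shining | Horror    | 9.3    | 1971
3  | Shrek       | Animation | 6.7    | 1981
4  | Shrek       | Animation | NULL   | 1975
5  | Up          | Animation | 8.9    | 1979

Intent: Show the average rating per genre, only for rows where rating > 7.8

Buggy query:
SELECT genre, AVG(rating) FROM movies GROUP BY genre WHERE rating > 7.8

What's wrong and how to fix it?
Bug: WHERE cannot follow GROUP BY

Fix: Move the WHERE clause before GROUP BY

Corrected query:
SELECT genre, AVG(rating) FROM movies WHERE rating > 7.8 GROUP BY genre

Result:
genre     | AVG(rating)
----------+------------
Animation | 8.9        
Horror    | 9.3        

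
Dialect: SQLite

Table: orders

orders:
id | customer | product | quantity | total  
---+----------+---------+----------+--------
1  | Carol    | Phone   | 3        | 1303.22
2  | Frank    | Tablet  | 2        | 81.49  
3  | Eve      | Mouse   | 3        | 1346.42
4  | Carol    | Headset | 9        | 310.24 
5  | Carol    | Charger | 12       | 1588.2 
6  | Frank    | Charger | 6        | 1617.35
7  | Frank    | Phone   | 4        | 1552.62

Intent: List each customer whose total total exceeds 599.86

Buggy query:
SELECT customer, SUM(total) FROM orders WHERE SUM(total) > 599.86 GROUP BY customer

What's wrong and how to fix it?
Bug: Aggregate functions cannot appear in a WHERE clause

Fix: Use HAVING (which filters groups after aggregation) instead of WHERE

Corrected query:
SELECT customer, SUM(total) FROM orders GROUP BY customer HAVING SUM(total) > 599.86

Result:
customer | SUM(total)
---------+-----------
Carol    | 3201.66   
Eve      | 1346.42   
Frank    | 3251.46   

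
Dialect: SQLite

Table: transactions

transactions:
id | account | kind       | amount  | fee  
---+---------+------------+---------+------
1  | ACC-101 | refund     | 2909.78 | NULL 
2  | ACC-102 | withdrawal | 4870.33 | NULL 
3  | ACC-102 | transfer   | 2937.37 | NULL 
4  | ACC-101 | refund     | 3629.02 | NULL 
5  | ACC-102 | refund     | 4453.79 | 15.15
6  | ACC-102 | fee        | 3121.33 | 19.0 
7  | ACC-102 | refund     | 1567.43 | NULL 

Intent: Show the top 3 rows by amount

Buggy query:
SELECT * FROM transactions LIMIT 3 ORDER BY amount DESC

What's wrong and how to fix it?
Bug: ORDER BY cannot follow LIMIT; LIMIT is the final clause

Fix: Sort with ORDER BY, then apply LIMIT

Corrected query:
SELECT * FROM transactions ORDER BY amount DESC LIMIT 3

Result:
id | account | kind       | amount  | fee  
---+---------+------------+---------+------
2  | ACC-102 | withdrawal | 4870.33 | NULL 
5  | ACC-102 | refund     | 4453.79 | 15.15
4  | ACC-101 | refund     | 3629.02 | NULL 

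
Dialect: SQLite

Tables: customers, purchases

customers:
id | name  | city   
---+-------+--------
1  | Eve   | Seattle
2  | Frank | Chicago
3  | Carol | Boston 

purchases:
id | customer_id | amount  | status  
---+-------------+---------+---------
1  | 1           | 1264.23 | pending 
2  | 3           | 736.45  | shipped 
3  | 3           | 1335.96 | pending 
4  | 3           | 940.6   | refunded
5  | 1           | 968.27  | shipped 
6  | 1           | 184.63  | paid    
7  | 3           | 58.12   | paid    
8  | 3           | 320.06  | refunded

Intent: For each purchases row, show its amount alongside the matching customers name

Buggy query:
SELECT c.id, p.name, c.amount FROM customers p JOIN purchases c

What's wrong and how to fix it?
Bug: Missing join condition: each purchases row is matched to all customers rows instead of just its own

Fix: Add ON c.customer_id = p.id to the JOIN

Corrected query:
SELECT c.id, p.name, c.amount FROM customers p JOIN purchases c ON c.customer_id = p.id

Result:
id | name  | amount 
---+-------+--------
1  | Eve   | 1264.23
2  | Carol | 736.45 
3  | Carol | 1335.96
4  | Carol | 940.6  
5  | Eve   | 968.27 
6  | Eve   | 184.63 
7  | Carol | 58.12  
8  | Carol | 320.06 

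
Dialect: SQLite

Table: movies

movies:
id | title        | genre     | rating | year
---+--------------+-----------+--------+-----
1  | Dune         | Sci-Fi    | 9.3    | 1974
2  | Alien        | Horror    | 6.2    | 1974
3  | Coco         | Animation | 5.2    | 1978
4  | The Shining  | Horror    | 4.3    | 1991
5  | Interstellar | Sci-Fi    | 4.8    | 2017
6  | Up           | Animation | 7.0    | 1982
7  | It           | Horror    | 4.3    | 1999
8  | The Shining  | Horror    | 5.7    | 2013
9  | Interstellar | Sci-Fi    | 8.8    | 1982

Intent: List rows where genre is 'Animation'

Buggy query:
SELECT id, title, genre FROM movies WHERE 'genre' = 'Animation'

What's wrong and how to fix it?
Bug: 'genre' in single quotes is a string literal, not the column; the comparison is literal-vs-literal and never true

Fix: Remove the quotes around the column name (or use double quotes for an identifier)

Corrected query:
SELECT id, title, genre FROM movies WHERE genre = 'Animation'

Result:
id | title | genre    
---+-------+----------
3  | Coco  | Animation
6  | Up    | Animation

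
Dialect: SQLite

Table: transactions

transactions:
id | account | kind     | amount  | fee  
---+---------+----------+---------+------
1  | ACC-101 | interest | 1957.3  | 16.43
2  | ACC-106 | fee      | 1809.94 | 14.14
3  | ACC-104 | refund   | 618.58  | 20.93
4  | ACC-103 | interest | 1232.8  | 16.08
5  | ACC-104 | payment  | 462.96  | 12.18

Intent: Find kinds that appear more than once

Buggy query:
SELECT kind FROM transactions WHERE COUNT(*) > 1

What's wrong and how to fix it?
Bug: WHERE can't reference COUNT(*); aggregates are computed after WHERE

Fix: GROUP BY kind, then filter groups with HAVING COUNT(*) > 1

Corrected query:
SELECT kind FROM transactions GROUP BY kind HAVING COUNT(*) > 1

Result:
kind    
--------
interest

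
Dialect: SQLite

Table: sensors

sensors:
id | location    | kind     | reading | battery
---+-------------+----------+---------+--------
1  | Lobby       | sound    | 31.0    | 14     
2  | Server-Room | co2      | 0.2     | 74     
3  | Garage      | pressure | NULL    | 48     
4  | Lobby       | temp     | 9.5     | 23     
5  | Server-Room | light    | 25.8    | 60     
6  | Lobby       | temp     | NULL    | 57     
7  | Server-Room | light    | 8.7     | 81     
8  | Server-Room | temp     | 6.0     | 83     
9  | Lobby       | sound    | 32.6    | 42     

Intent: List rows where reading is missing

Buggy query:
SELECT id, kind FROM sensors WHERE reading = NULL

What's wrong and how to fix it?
Bug: '= NULL' is always unknown in SQL three-valued logic, so no rows match

Fix: Use IS NULL to test for NULL

Corrected query:
SELECT id, kind FROM sensors WHERE reading IS NULL

Result:
id | kind    
---+---------
3  | pressure
6  | temp    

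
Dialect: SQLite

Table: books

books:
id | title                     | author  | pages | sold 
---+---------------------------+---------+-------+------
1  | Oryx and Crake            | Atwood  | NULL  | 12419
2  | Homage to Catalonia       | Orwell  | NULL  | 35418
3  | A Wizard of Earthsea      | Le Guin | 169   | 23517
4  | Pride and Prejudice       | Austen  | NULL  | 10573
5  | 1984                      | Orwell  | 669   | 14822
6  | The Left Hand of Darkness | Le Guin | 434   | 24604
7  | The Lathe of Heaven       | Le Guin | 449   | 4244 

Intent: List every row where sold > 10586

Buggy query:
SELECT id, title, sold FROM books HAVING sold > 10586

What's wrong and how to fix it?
Bug: HAVING filters the output of aggregation, but this query has no GROUP BY and no aggregate functions, so SQLite rejects it (HAVING clause on a non-aggregate query); the condition here is per row

Fix: Use WHERE for row-level filtering

Corrected query:
SELECT id, title, sold FROM books WHERE sold > 10586

Result:
id | title                     | sold 
---+---------------------------+------
1  | Oryx and Crake            | 12419
2  | Homage to Catalonia       | 35418
3  | A Wizard of Earthsea      | 23517
5  | 1984                      | 14822
6  | The Left Hand of Darkness | 24604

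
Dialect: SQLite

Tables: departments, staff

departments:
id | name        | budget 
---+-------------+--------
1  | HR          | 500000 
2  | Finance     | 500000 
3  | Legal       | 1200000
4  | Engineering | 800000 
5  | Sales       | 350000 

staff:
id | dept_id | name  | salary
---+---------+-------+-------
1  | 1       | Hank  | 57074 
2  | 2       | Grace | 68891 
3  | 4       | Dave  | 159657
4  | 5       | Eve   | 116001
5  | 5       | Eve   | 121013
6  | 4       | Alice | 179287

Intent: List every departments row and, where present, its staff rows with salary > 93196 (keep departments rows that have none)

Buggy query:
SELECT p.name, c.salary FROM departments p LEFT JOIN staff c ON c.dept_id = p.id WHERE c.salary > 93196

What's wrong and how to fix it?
Bug: Filtering c.salary in WHERE discards the NULL rows produced by LEFT JOIN, turning it into an inner join

Fix: Move the right-table condition into the ON clause so unmatched parents are kept

Corrected query:
SELECT p.name, c.salary FROM departments p LEFT JOIN staff c ON c.dept_id = p.id AND c.salary > 93196

Result:
name        | salary
------------+-------
HR          | NULL  
Finance     | NULL  
Legal       | NULL  
Engineering | 159657
Engineering | 179287
Sales       | 116001
Sales       | 121013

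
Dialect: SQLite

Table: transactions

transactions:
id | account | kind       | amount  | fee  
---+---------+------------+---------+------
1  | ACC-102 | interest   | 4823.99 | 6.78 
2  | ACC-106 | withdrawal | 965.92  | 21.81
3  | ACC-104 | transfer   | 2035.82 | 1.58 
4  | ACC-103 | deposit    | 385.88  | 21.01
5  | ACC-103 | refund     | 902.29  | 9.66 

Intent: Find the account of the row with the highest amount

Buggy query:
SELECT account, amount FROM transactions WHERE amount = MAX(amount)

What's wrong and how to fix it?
Bug: WHERE is evaluated per row; an aggregate over the whole table isn't defined there

Fix: Use a subquery: WHERE amount = (SELECT MAX(amount) FROM transactions)

Corrected query:
SELECT account, amount FROM transactions WHERE amount = (SELECT MAX(amount) FROM transactions)

Result:
account | amount 
--------+--------
ACC-102 | 4823.99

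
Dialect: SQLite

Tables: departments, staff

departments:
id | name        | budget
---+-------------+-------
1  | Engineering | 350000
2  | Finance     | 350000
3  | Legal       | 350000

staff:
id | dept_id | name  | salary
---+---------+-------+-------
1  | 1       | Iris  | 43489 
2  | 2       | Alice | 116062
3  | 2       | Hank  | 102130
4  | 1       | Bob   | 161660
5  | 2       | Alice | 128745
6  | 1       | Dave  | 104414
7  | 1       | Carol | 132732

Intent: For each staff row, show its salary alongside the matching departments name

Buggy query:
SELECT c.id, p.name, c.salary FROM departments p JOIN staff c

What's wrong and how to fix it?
Bug: Missing join condition: each staff row is matched to all departments rows instead of just its own

Fix: Specify the join condition linking the foreign key to the parent id

Corrected query:
SELECT c.id, p.name, c.salary FROM departments p JOIN staff c ON c.dept_id = p.id

Result:
id | name        | salary
---+-------------+-------
1  | Engineering | 43489 
2  | Finance     | 116062
3  | Finance     | 102130
4  | Engineering | 161660
5  | Finance     | 128745
6  | Engineering | 104414
7  | Engineering | 132732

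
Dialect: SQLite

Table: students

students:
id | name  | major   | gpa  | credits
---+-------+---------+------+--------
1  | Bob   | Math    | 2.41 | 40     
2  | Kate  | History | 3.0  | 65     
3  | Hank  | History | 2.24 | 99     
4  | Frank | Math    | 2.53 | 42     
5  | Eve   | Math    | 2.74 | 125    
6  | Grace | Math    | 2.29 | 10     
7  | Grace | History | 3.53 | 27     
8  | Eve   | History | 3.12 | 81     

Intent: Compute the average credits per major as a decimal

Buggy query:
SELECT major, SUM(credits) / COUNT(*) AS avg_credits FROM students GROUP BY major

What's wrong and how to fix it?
Bug: Both operands are integers, so '/' performs integer division and truncates

Fix: Cast one side to REAL so the division keeps the fractional part

Corrected query:
SELECT major, SUM(credits) * 1.0 / COUNT(*) AS avg_credits FROM students GROUP BY major

Result:
major   | avg_credits
--------+------------
History | 68         
Math    | 54.25      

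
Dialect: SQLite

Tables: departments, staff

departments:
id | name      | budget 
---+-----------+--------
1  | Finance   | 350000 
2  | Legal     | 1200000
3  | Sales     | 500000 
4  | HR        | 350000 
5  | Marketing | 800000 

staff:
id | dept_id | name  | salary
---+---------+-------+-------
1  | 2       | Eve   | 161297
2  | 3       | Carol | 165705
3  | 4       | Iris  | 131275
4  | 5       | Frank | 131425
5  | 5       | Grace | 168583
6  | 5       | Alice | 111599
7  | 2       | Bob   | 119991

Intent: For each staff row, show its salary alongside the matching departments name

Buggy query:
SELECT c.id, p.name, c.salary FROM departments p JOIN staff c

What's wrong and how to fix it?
Bug: JOIN with no ON clause produces a cartesian product; every staff row pairs with every departments row

Fix: Add ON c.dept_id = p.id to the JOIN

Corrected query:
SELECT c.id, p.name, c.salary FROM departments p JOIN staff c ON c.dept_id = p.id

Result:
id | name      | salary
---+-----------+-------
1  | Legal     | 161297
2  | Sales     | 165705
3  | HR        | 131275
4  | Marketing | 131425
5  | Marketing | 168583
6  | Marketing | 111599
7  | Legal     | 119991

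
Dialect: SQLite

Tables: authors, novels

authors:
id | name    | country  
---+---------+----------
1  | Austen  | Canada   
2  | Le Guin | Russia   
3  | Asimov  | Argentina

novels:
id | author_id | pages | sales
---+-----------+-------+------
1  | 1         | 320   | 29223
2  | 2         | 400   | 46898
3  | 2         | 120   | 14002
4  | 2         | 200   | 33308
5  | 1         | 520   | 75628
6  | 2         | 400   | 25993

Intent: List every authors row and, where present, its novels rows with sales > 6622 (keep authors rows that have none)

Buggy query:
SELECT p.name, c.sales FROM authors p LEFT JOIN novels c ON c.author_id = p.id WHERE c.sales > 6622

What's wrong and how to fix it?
Bug: A WHERE condition on the right-hand table after LEFT JOIN drops unmatched parents

Fix: Put 'c.sales > 6622' in the JOIN's ON clause instead of WHERE

Corrected query:
SELECT p.name, c.sales FROM authors p LEFT JOIN novels c ON c.author_id = p.id AND c.sales > 6622

Result:
name    | sales
--------+------
Austen  | 29223
Austen  | 75628
Le Guin | 14002
Le Guin | 25993
Le Guin | 33308
Le Guin | 46898
Asimov  | NULL 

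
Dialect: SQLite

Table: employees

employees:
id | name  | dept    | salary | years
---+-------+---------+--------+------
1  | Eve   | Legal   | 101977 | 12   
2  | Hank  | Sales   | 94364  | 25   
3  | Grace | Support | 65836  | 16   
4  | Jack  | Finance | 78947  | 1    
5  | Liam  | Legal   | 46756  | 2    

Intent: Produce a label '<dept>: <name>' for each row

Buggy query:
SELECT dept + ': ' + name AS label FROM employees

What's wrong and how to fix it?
Bug: SQLite uses || for string concatenation; + coerces text to numbers (yielding 0)

Fix: Replace + with || to concatenate text

Corrected query:
SELECT dept || ': ' || name AS label FROM employees

Result:
label         
--------------
Legal: Eve    
Sales: Hank   
Support: Grace
Finance: Jack 
Legal: Liam   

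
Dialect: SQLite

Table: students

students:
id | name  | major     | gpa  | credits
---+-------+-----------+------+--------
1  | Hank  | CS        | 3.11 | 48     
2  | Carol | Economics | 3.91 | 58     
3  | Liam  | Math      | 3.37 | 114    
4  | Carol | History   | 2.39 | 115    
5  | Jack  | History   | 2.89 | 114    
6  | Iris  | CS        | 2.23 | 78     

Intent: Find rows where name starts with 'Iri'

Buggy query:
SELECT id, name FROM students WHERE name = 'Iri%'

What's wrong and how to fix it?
Bug: Wildcards only work with LIKE; '=' treats '%' as a literal character

Fix: Use LIKE for wildcard pattern matching

Corrected query:
SELECT id, name FROM students WHERE name LIKE 'Iri%'

Result:
id | name
---+-----
6  | Iris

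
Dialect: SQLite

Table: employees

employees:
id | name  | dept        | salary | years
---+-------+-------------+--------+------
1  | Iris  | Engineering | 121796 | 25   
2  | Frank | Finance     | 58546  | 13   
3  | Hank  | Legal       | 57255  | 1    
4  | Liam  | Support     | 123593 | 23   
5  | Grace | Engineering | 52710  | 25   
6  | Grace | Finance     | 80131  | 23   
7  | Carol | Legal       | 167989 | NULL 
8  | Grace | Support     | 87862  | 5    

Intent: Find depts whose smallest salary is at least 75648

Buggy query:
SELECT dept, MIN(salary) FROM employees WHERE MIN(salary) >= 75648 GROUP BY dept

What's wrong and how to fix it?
Bug: Aggregates like MIN are computed per group after WHERE runs

Fix: Replace WHERE with HAVING after the GROUP BY

Corrected query:
SELECT dept, MIN(salary) FROM employees GROUP BY dept HAVING MIN(salary) >= 75648

Result:
dept    | MIN(salary)
--------+------------
Support | 87862      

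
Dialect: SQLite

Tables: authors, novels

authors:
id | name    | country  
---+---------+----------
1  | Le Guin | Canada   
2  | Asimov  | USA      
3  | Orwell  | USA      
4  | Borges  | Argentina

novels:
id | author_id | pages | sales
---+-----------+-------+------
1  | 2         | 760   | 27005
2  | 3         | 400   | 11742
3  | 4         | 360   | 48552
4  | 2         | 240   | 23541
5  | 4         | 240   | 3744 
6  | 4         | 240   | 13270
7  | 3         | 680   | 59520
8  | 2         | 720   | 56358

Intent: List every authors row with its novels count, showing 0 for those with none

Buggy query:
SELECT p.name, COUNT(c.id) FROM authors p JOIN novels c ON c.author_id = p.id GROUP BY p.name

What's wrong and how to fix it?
Bug: An inner join excludes parents with zero children

Fix: Switch to LEFT JOIN to retain unmatched parent rows

Corrected query:
SELECT p.name, COUNT(c.id) FROM authors p LEFT JOIN novels c ON c.author_id = p.id GROUP BY p.name

Result:
name    | COUNT(c.id)
--------+------------
Asimov  | 3          
Borges  | 3          
Le Guin | 0          
Orwell  | 2          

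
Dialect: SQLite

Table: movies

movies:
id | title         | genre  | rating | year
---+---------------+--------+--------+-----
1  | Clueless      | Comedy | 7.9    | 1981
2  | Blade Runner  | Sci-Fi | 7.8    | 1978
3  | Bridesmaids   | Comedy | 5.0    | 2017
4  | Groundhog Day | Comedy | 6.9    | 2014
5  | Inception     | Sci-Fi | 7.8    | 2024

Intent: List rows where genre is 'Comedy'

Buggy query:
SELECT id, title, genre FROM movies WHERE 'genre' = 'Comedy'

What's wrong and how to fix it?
Bug: Single quotes denote string literals in SQL; the column name is being compared as a constant string

Fix: Reference the column as genre without single quotes

Corrected query:
SELECT id, title, genre FROM movies WHERE genre = 'Comedy'

Result:
id | title         | genre 
---+---------------+-------
1  | Clueless      | Comedy
3  | Bridesmaids   | Comedy
4  | Groundhog Day | Comedy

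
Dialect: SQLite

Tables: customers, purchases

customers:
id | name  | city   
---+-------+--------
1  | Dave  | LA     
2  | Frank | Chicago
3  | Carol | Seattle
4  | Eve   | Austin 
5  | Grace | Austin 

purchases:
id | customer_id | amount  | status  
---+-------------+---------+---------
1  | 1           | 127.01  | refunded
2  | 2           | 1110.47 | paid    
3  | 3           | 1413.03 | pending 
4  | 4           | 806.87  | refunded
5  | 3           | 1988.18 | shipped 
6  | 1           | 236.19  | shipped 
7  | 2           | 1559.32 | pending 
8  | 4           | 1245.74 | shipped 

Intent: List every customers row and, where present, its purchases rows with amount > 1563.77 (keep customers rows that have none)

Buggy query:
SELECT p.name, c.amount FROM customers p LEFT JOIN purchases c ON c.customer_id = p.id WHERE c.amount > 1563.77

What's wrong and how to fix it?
Bug: A WHERE condition on the right-hand table after LEFT JOIN drops unmatched parents

Fix: Move the right-table condition into the ON clause so unmatched parents are kept

Corrected query:
SELECT p.name, c.amount FROM customers p LEFT JOIN purchases c ON c.customer_id = p.id AND c.amount > 1563.77

Result:
name  | amount 
------+--------
Dave  | NULL   
Frank | NULL   
Carol | 1988.18
Eve   | NULL   
Grace | NULL   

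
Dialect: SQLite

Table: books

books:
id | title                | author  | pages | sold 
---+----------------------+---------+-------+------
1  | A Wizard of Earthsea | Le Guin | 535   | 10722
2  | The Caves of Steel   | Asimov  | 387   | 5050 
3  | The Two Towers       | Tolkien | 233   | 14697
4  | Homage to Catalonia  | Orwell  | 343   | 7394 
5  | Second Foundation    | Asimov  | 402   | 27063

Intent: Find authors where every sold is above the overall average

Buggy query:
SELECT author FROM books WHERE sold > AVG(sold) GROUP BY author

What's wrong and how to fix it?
Bug: WHERE evaluates per row before aggregation, so AVG() is unavailable

Fix: Use a subquery for AVG and a HAVING MIN(...) filter so the condition holds for every row in the group

Corrected query:
SELECT author FROM books GROUP BY author HAVING MIN(sold) > (SELECT AVG(sold) FROM books)

Result:
author 
-------
Tolkien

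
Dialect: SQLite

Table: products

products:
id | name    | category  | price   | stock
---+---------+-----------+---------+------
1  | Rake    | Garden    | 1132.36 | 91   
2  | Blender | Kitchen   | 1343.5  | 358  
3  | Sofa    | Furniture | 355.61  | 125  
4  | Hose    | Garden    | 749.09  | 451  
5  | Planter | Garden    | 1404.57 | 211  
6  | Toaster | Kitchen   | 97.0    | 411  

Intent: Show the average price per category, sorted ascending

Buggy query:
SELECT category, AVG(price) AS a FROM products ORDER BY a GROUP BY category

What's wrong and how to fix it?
Bug: ORDER BY appears before GROUP BY; SQL clause order requires GROUP BY first

Fix: Reorder: SELECT … FROM … GROUP BY … ORDER BY …

Corrected query:
SELECT category, AVG(price) AS a FROM products GROUP BY category ORDER BY a

Result:
category  | a      
----------+--------
Furniture | 355.61 
Kitchen   | 720.25 
Garden    | 1095.34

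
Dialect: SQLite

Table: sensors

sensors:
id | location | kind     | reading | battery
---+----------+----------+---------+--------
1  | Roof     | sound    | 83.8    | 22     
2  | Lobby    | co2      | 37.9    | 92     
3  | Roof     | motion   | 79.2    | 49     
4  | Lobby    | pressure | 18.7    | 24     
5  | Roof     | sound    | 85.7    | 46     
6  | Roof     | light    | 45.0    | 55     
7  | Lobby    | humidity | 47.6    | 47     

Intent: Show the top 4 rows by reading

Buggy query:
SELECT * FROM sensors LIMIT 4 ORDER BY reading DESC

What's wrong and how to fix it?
Bug: LIMIT must come after ORDER BY

Fix: Swap the clauses: ORDER BY first, then LIMIT

Corrected query:
SELECT * FROM sensors ORDER BY reading DESC LIMIT 4

Result:
id | location | kind     | reading | battery
---+----------+----------+---------+--------
5  | Roof     | sound    | 85.7    | 46     
1  | Roof     | sound    | 83.8    | 22     
3  | Roof     | motion   | 79.2    | 49     
7  | Lobby    | humidity | 47.6    | 47     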